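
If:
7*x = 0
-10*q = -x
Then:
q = 0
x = 0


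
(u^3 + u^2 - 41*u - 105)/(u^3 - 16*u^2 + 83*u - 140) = (u^2 + 8*u + 15)/(u^2 - 9*u + 20)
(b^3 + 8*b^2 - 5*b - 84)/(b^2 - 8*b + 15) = (b^2 + 11*b + 28)/(b - 5)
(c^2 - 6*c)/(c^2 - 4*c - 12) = c/(c + 2)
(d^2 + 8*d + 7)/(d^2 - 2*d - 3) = (d + 7)/(d - 3)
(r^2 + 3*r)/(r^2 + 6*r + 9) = r/(r + 3)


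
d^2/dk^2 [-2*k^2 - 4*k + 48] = -4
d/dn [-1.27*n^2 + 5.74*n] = 5.74 - 2.54*n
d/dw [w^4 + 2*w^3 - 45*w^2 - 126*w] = 4*w^3 + 6*w^2 - 90*w - 126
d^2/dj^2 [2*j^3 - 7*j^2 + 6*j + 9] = 12*j - 14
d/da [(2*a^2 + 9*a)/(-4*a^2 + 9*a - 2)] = 2*(27*a^2 - 4*a - 9)/(16*a^4 - 72*a^3 + 97*a^2 - 36*a + 4)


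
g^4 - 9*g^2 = g^2*(g - 3)*(g + 3)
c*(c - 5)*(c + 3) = c^3 - 2*c^2 - 15*c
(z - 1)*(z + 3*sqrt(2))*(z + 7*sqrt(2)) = z^3 - z^2 + 10*sqrt(2)*z^2 - 10*sqrt(2)*z + 42*z - 42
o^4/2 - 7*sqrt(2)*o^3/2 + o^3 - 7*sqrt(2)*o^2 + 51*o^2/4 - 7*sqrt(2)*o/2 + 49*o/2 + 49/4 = (o/2 + 1/2)*(o + 1)*(o - 7*sqrt(2)/2)^2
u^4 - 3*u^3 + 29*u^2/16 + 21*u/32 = u*(u - 7/4)*(u - 3/2)*(u + 1/4)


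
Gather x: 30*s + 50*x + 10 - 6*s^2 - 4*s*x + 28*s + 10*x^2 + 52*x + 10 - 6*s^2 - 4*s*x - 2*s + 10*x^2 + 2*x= -12*s^2 + 56*s + 20*x^2 + x*(104 - 8*s) + 20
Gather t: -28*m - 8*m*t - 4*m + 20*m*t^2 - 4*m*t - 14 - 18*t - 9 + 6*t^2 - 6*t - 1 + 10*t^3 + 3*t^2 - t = -32*m + 10*t^3 + t^2*(20*m + 9) + t*(-12*m - 25) - 24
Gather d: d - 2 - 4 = d - 6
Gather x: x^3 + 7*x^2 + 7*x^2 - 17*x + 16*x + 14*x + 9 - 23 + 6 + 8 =x^3 + 14*x^2 + 13*x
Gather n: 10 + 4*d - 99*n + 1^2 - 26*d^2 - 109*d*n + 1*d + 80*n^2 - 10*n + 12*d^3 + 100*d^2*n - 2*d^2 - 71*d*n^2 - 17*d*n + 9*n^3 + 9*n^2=12*d^3 - 28*d^2 + 5*d + 9*n^3 + n^2*(89 - 71*d) + n*(100*d^2 - 126*d - 109) + 11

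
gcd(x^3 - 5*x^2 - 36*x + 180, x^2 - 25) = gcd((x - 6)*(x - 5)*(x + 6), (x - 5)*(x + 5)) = x - 5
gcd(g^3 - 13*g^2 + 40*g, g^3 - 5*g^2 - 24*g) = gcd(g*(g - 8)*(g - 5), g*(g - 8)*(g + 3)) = g^2 - 8*g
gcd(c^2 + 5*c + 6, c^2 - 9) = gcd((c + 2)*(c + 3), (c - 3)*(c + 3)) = c + 3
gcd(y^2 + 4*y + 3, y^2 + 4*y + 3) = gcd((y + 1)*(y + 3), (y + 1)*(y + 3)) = y^2 + 4*y + 3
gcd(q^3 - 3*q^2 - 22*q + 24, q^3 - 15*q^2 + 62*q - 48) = q^2 - 7*q + 6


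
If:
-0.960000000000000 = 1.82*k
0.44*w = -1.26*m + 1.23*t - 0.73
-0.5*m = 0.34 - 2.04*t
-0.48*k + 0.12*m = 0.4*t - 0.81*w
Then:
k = -0.53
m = -0.45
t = 0.06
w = -0.22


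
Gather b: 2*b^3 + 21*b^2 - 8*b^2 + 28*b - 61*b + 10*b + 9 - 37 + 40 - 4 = 2*b^3 + 13*b^2 - 23*b + 8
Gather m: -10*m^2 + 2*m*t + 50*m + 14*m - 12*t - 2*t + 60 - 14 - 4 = -10*m^2 + m*(2*t + 64) - 14*t + 42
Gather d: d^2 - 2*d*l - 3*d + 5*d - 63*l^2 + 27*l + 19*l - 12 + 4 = d^2 + d*(2 - 2*l) - 63*l^2 + 46*l - 8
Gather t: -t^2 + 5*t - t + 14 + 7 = -t^2 + 4*t + 21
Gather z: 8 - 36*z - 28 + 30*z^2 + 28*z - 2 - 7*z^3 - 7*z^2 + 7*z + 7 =-7*z^3 + 23*z^2 - z - 15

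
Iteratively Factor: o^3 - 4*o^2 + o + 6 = (o + 1)*(o^2 - 5*o + 6) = (o - 2)*(o + 1)*(o - 3)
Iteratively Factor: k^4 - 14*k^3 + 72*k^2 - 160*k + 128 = (k - 2)*(k^3 - 12*k^2 + 48*k - 64) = (k - 4)*(k - 2)*(k^2 - 8*k + 16) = (k - 4)^2*(k - 2)*(k - 4)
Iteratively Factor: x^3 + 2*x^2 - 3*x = (x - 1)*(x^2 + 3*x) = (x - 1)*(x + 3)*(x)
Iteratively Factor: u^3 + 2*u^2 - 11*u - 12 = (u - 3)*(u^2 + 5*u + 4) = (u - 3)*(u + 1)*(u + 4)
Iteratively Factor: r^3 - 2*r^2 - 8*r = (r + 2)*(r^2 - 4*r) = (r - 4)*(r + 2)*(r)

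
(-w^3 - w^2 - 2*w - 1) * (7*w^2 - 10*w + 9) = -7*w^5 + 3*w^4 - 13*w^3 + 4*w^2 - 8*w - 9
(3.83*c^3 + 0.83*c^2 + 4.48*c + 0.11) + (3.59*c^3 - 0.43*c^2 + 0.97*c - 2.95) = 7.42*c^3 + 0.4*c^2 + 5.45*c - 2.84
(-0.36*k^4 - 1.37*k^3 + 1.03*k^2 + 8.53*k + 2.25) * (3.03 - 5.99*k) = 2.1564*k^5 + 7.1155*k^4 - 10.3208*k^3 - 47.9738*k^2 + 12.3684*k + 6.8175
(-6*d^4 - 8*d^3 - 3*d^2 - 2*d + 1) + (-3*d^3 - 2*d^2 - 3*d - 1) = -6*d^4 - 11*d^3 - 5*d^2 - 5*d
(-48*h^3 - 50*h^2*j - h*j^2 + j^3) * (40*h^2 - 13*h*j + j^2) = -1920*h^5 - 1376*h^4*j + 562*h^3*j^2 + 3*h^2*j^3 - 14*h*j^4 + j^5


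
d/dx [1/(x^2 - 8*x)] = 2*(4 - x)/(x^2*(x - 8)^2)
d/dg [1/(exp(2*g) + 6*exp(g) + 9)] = 2*(-exp(g) - 3)*exp(g)/(exp(2*g) + 6*exp(g) + 9)^2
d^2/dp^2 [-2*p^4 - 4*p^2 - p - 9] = -24*p^2 - 8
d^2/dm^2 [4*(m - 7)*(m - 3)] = 8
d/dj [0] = 0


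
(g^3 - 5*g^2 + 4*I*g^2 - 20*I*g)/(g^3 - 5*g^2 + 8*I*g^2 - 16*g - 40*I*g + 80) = g/(g + 4*I)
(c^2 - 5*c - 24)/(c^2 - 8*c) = (c + 3)/c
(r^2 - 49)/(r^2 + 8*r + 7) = (r - 7)/(r + 1)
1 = 1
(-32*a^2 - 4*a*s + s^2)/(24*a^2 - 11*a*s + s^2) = (4*a + s)/(-3*a + s)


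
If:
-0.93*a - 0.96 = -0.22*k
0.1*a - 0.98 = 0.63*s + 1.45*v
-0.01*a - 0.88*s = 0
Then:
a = 13.5312831389183*v + 9.14528101802757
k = 57.2004241781548*v + 43.0232333943893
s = -0.153764581124072*v - 0.103923647932131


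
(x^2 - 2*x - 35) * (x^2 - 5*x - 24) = x^4 - 7*x^3 - 49*x^2 + 223*x + 840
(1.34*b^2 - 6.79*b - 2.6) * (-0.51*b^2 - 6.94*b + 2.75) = -0.6834*b^4 - 5.8367*b^3 + 52.1336*b^2 - 0.628499999999999*b - 7.15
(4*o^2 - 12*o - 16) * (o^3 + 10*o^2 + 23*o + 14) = 4*o^5 + 28*o^4 - 44*o^3 - 380*o^2 - 536*o - 224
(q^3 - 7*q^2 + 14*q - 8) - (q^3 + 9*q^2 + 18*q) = -16*q^2 - 4*q - 8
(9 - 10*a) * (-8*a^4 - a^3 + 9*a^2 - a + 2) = 80*a^5 - 62*a^4 - 99*a^3 + 91*a^2 - 29*a + 18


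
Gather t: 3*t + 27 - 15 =3*t + 12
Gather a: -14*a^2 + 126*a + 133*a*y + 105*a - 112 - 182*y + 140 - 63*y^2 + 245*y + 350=-14*a^2 + a*(133*y + 231) - 63*y^2 + 63*y + 378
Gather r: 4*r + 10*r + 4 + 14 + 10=14*r + 28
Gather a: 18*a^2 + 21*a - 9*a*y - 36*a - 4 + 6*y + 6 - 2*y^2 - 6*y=18*a^2 + a*(-9*y - 15) - 2*y^2 + 2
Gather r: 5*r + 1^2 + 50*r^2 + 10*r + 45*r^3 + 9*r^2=45*r^3 + 59*r^2 + 15*r + 1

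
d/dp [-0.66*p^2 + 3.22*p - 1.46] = 3.22 - 1.32*p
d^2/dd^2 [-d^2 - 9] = -2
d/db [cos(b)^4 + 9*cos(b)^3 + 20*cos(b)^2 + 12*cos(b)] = -(-27*sin(b)^2 + 43*cos(b) + cos(3*b) + 39)*sin(b)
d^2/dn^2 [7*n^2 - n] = 14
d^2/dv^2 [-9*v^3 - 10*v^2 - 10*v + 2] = -54*v - 20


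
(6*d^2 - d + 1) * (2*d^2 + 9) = 12*d^4 - 2*d^3 + 56*d^2 - 9*d + 9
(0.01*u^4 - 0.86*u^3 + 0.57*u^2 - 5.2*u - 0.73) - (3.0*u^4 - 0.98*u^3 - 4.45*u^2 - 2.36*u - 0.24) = -2.99*u^4 + 0.12*u^3 + 5.02*u^2 - 2.84*u - 0.49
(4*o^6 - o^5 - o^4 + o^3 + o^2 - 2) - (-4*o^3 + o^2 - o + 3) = 4*o^6 - o^5 - o^4 + 5*o^3 + o - 5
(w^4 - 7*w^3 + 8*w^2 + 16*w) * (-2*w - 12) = -2*w^5 + 2*w^4 + 68*w^3 - 128*w^2 - 192*w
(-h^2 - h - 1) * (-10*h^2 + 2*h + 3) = 10*h^4 + 8*h^3 + 5*h^2 - 5*h - 3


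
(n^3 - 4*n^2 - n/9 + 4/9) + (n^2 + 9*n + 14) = n^3 - 3*n^2 + 80*n/9 + 130/9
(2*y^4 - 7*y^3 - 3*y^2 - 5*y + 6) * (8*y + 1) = 16*y^5 - 54*y^4 - 31*y^3 - 43*y^2 + 43*y + 6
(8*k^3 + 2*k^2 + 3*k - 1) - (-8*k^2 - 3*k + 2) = 8*k^3 + 10*k^2 + 6*k - 3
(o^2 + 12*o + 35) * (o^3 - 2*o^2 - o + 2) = o^5 + 10*o^4 + 10*o^3 - 80*o^2 - 11*o + 70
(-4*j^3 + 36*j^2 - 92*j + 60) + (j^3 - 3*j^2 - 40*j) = -3*j^3 + 33*j^2 - 132*j + 60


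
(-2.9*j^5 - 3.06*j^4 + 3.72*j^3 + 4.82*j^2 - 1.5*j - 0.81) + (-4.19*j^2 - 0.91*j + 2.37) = -2.9*j^5 - 3.06*j^4 + 3.72*j^3 + 0.63*j^2 - 2.41*j + 1.56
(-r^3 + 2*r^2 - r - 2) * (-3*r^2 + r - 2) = 3*r^5 - 7*r^4 + 7*r^3 + r^2 + 4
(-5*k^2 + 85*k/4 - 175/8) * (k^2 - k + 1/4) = -5*k^4 + 105*k^3/4 - 355*k^2/8 + 435*k/16 - 175/32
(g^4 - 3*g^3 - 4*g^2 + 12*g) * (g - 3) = g^5 - 6*g^4 + 5*g^3 + 24*g^2 - 36*g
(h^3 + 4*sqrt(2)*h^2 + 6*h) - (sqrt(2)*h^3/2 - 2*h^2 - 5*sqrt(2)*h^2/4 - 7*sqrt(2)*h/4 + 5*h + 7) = -sqrt(2)*h^3/2 + h^3 + 2*h^2 + 21*sqrt(2)*h^2/4 + h + 7*sqrt(2)*h/4 - 7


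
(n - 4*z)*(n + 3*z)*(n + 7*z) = n^3 + 6*n^2*z - 19*n*z^2 - 84*z^3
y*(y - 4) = y^2 - 4*y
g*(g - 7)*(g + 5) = g^3 - 2*g^2 - 35*g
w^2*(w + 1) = w^3 + w^2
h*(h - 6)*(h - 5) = h^3 - 11*h^2 + 30*h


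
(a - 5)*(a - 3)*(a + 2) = a^3 - 6*a^2 - a + 30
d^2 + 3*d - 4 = (d - 1)*(d + 4)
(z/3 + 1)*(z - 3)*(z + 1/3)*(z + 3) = z^4/3 + 10*z^3/9 - 8*z^2/3 - 10*z - 3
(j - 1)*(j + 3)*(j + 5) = j^3 + 7*j^2 + 7*j - 15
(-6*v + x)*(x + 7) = -6*v*x - 42*v + x^2 + 7*x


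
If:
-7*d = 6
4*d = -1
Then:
No Solution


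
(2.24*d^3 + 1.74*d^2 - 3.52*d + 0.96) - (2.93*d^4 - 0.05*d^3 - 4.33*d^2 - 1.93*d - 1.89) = -2.93*d^4 + 2.29*d^3 + 6.07*d^2 - 1.59*d + 2.85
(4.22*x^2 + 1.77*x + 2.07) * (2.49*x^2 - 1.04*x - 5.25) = 10.5078*x^4 + 0.0185000000000004*x^3 - 18.8415*x^2 - 11.4453*x - 10.8675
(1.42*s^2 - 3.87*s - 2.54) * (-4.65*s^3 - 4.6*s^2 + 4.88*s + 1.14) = -6.603*s^5 + 11.4635*s^4 + 36.5426*s^3 - 5.5828*s^2 - 16.807*s - 2.8956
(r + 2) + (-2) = r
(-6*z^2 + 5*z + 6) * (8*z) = -48*z^3 + 40*z^2 + 48*z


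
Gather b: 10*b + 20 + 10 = 10*b + 30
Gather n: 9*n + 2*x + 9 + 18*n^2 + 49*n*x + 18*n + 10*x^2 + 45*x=18*n^2 + n*(49*x + 27) + 10*x^2 + 47*x + 9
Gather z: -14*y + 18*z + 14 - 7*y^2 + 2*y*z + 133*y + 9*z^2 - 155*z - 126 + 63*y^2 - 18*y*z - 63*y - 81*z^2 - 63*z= 56*y^2 + 56*y - 72*z^2 + z*(-16*y - 200) - 112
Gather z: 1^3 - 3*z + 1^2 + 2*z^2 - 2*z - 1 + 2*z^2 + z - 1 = 4*z^2 - 4*z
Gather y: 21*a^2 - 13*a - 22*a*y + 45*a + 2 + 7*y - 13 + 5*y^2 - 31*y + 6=21*a^2 + 32*a + 5*y^2 + y*(-22*a - 24) - 5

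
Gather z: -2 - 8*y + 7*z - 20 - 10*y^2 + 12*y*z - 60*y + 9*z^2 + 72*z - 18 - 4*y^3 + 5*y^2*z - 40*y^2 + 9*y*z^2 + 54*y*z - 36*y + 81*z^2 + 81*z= -4*y^3 - 50*y^2 - 104*y + z^2*(9*y + 90) + z*(5*y^2 + 66*y + 160) - 40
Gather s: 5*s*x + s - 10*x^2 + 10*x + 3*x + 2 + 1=s*(5*x + 1) - 10*x^2 + 13*x + 3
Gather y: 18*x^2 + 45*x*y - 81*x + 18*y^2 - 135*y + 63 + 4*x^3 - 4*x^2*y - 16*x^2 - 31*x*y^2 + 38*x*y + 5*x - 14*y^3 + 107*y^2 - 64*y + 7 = 4*x^3 + 2*x^2 - 76*x - 14*y^3 + y^2*(125 - 31*x) + y*(-4*x^2 + 83*x - 199) + 70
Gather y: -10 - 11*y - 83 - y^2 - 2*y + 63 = -y^2 - 13*y - 30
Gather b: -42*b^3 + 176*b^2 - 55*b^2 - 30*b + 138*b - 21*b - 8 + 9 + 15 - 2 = -42*b^3 + 121*b^2 + 87*b + 14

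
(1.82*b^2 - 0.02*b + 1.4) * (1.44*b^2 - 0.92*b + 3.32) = 2.6208*b^4 - 1.7032*b^3 + 8.0768*b^2 - 1.3544*b + 4.648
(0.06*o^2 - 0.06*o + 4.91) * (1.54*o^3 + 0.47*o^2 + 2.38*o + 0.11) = 0.0924*o^5 - 0.0642*o^4 + 7.676*o^3 + 2.1715*o^2 + 11.6792*o + 0.5401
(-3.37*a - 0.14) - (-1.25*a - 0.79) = 0.65 - 2.12*a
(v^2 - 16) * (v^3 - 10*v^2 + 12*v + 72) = v^5 - 10*v^4 - 4*v^3 + 232*v^2 - 192*v - 1152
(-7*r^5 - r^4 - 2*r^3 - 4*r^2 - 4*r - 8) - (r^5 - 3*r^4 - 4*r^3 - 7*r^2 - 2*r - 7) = -8*r^5 + 2*r^4 + 2*r^3 + 3*r^2 - 2*r - 1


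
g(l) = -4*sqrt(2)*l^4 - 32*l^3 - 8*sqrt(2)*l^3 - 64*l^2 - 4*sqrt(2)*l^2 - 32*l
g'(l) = -16*sqrt(2)*l^3 - 96*l^2 - 24*sqrt(2)*l^2 - 128*l - 8*sqrt(2)*l - 32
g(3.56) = -3859.56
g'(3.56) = -3195.68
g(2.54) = -1475.92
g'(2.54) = -1594.98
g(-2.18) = 59.70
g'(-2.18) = -111.40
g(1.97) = -749.72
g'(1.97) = -983.73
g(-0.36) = 4.42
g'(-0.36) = 2.37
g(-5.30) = 197.82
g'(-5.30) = 425.02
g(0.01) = -0.33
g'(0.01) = -33.41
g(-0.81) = 0.80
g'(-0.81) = 7.61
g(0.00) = 0.00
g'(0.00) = -32.00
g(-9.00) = -10893.13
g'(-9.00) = 7191.98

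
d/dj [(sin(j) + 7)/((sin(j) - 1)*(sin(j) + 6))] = (-14*sin(j) + cos(j)^2 - 42)*cos(j)/((sin(j) - 1)^2*(sin(j) + 6)^2)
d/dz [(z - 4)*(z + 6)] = 2*z + 2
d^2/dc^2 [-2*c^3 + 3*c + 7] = -12*c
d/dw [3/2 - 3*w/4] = -3/4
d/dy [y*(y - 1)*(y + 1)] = 3*y^2 - 1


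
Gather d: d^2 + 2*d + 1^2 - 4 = d^2 + 2*d - 3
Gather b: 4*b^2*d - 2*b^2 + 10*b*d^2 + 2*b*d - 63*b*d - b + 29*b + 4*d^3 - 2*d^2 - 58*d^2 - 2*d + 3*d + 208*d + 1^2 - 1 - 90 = b^2*(4*d - 2) + b*(10*d^2 - 61*d + 28) + 4*d^3 - 60*d^2 + 209*d - 90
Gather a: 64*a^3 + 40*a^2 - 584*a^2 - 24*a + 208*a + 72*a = 64*a^3 - 544*a^2 + 256*a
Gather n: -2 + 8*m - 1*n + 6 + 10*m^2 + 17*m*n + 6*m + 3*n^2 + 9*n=10*m^2 + 14*m + 3*n^2 + n*(17*m + 8) + 4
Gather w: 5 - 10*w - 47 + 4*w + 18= -6*w - 24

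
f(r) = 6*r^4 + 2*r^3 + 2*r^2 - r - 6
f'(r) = 24*r^3 + 6*r^2 + 4*r - 1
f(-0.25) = -5.63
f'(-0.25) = -2.00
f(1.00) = 3.00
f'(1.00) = 33.00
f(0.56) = -4.99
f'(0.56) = 7.34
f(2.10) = 135.93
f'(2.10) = 256.12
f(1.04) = 4.39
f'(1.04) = 36.65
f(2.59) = 309.57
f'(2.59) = 466.58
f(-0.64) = -4.06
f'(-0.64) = -7.39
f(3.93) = 1573.63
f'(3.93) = 1564.15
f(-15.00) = 297459.00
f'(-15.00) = -79711.00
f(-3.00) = 447.00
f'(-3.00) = -607.00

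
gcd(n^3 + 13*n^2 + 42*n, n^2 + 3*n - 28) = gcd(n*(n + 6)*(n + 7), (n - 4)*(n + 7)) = n + 7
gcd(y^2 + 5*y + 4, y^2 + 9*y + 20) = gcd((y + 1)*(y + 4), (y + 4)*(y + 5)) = y + 4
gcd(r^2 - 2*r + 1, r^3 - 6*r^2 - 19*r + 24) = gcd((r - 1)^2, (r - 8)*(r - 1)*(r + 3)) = r - 1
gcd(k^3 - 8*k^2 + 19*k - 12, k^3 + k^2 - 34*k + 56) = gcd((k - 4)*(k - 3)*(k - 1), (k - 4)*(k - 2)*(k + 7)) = k - 4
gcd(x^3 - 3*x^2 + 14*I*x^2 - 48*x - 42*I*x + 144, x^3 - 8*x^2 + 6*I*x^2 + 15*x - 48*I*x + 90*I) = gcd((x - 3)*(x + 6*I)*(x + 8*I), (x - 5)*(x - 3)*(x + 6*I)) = x^2 + x*(-3 + 6*I) - 18*I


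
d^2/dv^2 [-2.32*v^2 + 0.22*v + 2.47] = -4.64000000000000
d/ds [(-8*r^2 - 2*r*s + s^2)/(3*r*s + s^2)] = r*(24*r^2 + 16*r*s + 5*s^2)/(s^2*(9*r^2 + 6*r*s + s^2))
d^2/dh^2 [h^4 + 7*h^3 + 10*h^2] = 12*h^2 + 42*h + 20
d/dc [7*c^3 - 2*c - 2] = 21*c^2 - 2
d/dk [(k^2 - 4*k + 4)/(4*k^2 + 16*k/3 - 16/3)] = 12*k*(k - 2)/(9*k^4 + 24*k^3 - 8*k^2 - 32*k + 16)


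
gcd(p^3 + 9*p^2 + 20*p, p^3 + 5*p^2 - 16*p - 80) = p^2 + 9*p + 20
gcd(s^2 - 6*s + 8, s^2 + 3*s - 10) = s - 2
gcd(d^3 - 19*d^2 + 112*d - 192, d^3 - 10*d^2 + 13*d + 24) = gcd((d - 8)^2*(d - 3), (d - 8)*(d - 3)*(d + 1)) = d^2 - 11*d + 24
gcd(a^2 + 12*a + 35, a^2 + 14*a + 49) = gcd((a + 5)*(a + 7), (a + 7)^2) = a + 7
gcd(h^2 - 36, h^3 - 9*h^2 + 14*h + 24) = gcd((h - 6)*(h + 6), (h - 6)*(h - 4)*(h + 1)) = h - 6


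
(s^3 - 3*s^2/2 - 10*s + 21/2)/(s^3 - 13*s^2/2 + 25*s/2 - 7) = (s + 3)/(s - 2)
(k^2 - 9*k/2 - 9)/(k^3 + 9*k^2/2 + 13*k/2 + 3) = (k - 6)/(k^2 + 3*k + 2)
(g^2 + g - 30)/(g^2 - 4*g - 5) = (g + 6)/(g + 1)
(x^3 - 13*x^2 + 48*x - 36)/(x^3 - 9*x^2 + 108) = (x - 1)/(x + 3)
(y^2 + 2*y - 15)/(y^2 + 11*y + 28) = (y^2 + 2*y - 15)/(y^2 + 11*y + 28)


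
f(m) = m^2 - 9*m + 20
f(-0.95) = 29.45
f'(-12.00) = -33.00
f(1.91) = 6.46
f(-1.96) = 41.48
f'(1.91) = -5.18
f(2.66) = 3.14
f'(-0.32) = -9.64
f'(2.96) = -3.08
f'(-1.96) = -12.92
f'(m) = 2*m - 9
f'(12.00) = 15.00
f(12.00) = 56.00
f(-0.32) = 22.98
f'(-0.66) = -10.32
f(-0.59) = 25.66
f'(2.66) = -3.68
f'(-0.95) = -10.90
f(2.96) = 2.12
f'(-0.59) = -10.18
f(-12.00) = 272.00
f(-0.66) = 26.38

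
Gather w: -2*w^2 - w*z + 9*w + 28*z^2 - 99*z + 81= -2*w^2 + w*(9 - z) + 28*z^2 - 99*z + 81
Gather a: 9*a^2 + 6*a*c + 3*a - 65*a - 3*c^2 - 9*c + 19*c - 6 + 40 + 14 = 9*a^2 + a*(6*c - 62) - 3*c^2 + 10*c + 48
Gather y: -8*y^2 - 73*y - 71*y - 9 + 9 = -8*y^2 - 144*y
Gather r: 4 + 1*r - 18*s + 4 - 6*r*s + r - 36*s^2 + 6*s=r*(2 - 6*s) - 36*s^2 - 12*s + 8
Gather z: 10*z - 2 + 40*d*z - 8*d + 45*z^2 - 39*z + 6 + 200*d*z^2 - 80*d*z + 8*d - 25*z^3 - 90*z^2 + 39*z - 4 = -25*z^3 + z^2*(200*d - 45) + z*(10 - 40*d)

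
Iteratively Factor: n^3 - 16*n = (n - 4)*(n^2 + 4*n) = n*(n - 4)*(n + 4)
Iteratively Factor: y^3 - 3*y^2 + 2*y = (y)*(y^2 - 3*y + 2) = y*(y - 2)*(y - 1)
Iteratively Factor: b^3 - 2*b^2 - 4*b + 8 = (b - 2)*(b^2 - 4) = (b - 2)*(b + 2)*(b - 2)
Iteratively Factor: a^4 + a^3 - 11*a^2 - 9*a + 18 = (a + 2)*(a^3 - a^2 - 9*a + 9) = (a + 2)*(a + 3)*(a^2 - 4*a + 3) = (a - 1)*(a + 2)*(a + 3)*(a - 3)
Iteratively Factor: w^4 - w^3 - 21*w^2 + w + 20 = (w - 5)*(w^3 + 4*w^2 - w - 4) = (w - 5)*(w + 1)*(w^2 + 3*w - 4) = (w - 5)*(w - 1)*(w + 1)*(w + 4)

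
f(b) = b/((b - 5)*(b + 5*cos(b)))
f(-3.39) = -0.05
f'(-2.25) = -0.03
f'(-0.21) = -0.04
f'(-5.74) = 0.43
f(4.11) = -3.62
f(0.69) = -0.04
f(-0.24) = 0.01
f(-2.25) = -0.06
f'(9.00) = 0.05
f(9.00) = 0.51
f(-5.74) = -0.37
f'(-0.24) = -0.04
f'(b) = b*(5*sin(b) - 1)/((b - 5)*(b + 5*cos(b))^2) - b/((b - 5)^2*(b + 5*cos(b))) + 1/((b - 5)*(b + 5*cos(b)))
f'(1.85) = -11.10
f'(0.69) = -0.08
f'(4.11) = 9.56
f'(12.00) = -0.03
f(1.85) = -1.24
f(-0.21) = 0.01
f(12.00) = 0.11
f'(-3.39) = 0.01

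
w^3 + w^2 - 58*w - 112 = (w - 8)*(w + 2)*(w + 7)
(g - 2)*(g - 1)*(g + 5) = g^3 + 2*g^2 - 13*g + 10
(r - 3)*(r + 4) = r^2 + r - 12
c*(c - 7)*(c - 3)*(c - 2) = c^4 - 12*c^3 + 41*c^2 - 42*c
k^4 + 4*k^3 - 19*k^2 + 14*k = k*(k - 2)*(k - 1)*(k + 7)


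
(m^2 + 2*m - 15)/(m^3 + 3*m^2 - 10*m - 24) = (m + 5)/(m^2 + 6*m + 8)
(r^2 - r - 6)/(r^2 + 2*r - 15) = (r + 2)/(r + 5)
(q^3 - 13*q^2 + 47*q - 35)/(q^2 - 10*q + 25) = (q^2 - 8*q + 7)/(q - 5)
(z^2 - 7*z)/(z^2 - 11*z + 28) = z/(z - 4)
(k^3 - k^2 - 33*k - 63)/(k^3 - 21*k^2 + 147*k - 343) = (k^2 + 6*k + 9)/(k^2 - 14*k + 49)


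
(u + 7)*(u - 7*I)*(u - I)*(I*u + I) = I*u^4 + 8*u^3 + 8*I*u^3 + 64*u^2 + 56*u - 56*I*u - 49*I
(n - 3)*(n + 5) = n^2 + 2*n - 15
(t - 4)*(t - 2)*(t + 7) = t^3 + t^2 - 34*t + 56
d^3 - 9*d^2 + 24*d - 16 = (d - 4)^2*(d - 1)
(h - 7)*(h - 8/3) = h^2 - 29*h/3 + 56/3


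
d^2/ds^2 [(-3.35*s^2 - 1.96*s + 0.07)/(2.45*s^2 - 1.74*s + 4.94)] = (-52.0919*s^3 + 245.79135*s^2 + 140.54082*s - 198.469428)/(14.706125*s^6 - 31.33305*s^5 + 111.20991*s^4 - 131.623344*s^3 + 224.235492*s^2 - 127.386792*s + 120.553784)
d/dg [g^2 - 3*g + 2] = 2*g - 3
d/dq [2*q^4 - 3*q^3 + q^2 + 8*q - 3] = 8*q^3 - 9*q^2 + 2*q + 8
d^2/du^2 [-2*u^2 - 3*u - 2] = -4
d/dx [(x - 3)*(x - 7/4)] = 2*x - 19/4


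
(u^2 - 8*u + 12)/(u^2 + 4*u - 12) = (u - 6)/(u + 6)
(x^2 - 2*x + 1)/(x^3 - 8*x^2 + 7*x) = (x - 1)/(x*(x - 7))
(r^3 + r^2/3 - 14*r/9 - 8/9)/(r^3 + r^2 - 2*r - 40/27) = 3*(r + 1)/(3*r + 5)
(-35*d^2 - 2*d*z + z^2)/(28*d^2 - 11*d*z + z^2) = (5*d + z)/(-4*d + z)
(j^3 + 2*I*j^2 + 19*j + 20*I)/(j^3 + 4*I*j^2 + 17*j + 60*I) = (j + I)/(j + 3*I)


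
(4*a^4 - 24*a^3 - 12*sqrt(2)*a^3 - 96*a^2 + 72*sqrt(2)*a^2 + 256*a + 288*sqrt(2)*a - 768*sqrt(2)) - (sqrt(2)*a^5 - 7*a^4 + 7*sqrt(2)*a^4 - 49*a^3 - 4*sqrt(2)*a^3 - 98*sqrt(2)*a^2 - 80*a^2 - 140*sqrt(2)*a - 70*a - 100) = -sqrt(2)*a^5 - 7*sqrt(2)*a^4 + 11*a^4 - 8*sqrt(2)*a^3 + 25*a^3 - 16*a^2 + 170*sqrt(2)*a^2 + 326*a + 428*sqrt(2)*a - 768*sqrt(2) + 100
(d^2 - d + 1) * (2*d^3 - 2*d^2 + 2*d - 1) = 2*d^5 - 4*d^4 + 6*d^3 - 5*d^2 + 3*d - 1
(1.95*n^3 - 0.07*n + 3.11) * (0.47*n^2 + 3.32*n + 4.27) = 0.9165*n^5 + 6.474*n^4 + 8.2936*n^3 + 1.2293*n^2 + 10.0263*n + 13.2797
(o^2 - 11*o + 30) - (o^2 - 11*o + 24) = 6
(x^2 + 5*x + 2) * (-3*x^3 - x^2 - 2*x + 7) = -3*x^5 - 16*x^4 - 13*x^3 - 5*x^2 + 31*x + 14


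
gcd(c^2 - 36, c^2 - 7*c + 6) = c - 6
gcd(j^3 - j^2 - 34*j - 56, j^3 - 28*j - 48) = j^2 + 6*j + 8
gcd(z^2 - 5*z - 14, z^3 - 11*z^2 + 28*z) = z - 7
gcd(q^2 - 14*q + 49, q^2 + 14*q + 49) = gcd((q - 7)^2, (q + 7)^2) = 1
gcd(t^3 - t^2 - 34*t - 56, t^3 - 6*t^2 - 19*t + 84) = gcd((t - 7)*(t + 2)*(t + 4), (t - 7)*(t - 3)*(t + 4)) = t^2 - 3*t - 28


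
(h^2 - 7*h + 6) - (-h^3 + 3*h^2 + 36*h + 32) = h^3 - 2*h^2 - 43*h - 26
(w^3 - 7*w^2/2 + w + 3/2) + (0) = w^3 - 7*w^2/2 + w + 3/2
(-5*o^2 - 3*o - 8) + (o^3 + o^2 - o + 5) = o^3 - 4*o^2 - 4*o - 3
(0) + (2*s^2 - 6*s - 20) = 2*s^2 - 6*s - 20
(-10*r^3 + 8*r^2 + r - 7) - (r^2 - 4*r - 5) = -10*r^3 + 7*r^2 + 5*r - 2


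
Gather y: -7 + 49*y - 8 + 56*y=105*y - 15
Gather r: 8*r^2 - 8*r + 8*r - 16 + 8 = 8*r^2 - 8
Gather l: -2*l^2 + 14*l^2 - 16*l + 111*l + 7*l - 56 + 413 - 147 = 12*l^2 + 102*l + 210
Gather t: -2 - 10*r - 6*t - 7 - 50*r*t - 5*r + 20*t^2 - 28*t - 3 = -15*r + 20*t^2 + t*(-50*r - 34) - 12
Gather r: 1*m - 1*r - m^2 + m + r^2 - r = -m^2 + 2*m + r^2 - 2*r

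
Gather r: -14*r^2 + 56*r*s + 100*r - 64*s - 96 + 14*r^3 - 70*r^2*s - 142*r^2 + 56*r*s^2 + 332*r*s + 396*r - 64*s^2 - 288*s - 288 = 14*r^3 + r^2*(-70*s - 156) + r*(56*s^2 + 388*s + 496) - 64*s^2 - 352*s - 384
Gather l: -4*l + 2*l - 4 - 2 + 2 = -2*l - 4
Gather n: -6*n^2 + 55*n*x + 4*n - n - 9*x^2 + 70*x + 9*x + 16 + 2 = -6*n^2 + n*(55*x + 3) - 9*x^2 + 79*x + 18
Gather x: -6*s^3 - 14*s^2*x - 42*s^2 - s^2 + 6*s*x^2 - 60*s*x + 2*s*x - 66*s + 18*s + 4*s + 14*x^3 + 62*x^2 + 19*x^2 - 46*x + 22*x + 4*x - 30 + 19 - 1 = -6*s^3 - 43*s^2 - 44*s + 14*x^3 + x^2*(6*s + 81) + x*(-14*s^2 - 58*s - 20) - 12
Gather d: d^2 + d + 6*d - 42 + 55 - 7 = d^2 + 7*d + 6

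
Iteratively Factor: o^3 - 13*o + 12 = (o - 3)*(o^2 + 3*o - 4) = (o - 3)*(o - 1)*(o + 4)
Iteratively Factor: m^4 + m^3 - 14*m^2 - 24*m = (m)*(m^3 + m^2 - 14*m - 24) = m*(m + 2)*(m^2 - m - 12) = m*(m + 2)*(m + 3)*(m - 4)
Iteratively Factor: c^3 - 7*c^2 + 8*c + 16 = (c - 4)*(c^2 - 3*c - 4) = (c - 4)^2*(c + 1)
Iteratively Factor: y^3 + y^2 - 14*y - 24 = (y + 3)*(y^2 - 2*y - 8) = (y - 4)*(y + 3)*(y + 2)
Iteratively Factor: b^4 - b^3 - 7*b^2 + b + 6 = (b - 3)*(b^3 + 2*b^2 - b - 2) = (b - 3)*(b + 1)*(b^2 + b - 2) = (b - 3)*(b - 1)*(b + 1)*(b + 2)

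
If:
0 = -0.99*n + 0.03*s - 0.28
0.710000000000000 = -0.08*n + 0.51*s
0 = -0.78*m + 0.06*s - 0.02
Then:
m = 0.08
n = -0.24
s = 1.35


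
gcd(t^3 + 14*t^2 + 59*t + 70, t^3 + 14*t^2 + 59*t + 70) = t^3 + 14*t^2 + 59*t + 70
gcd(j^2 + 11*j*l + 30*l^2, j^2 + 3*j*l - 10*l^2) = j + 5*l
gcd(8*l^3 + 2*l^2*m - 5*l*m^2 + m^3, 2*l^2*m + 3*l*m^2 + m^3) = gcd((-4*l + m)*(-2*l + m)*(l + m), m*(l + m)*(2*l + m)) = l + m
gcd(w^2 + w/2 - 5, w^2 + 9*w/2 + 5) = w + 5/2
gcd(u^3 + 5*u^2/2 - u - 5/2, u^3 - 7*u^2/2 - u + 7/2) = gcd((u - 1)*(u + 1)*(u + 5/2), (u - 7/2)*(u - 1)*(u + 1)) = u^2 - 1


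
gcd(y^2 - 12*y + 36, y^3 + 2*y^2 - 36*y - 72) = y - 6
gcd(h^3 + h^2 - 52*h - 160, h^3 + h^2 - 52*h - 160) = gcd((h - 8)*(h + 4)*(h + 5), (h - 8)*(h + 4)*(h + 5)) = h^3 + h^2 - 52*h - 160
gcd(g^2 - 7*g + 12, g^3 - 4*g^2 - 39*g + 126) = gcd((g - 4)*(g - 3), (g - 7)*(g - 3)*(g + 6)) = g - 3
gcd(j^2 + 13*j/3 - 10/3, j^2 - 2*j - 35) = j + 5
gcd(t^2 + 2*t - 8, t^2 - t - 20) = t + 4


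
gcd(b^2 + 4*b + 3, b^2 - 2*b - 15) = b + 3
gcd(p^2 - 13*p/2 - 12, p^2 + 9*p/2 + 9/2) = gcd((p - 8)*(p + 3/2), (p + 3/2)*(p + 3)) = p + 3/2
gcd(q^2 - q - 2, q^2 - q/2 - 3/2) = q + 1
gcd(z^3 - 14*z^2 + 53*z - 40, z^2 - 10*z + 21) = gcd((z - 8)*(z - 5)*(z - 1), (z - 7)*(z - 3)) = 1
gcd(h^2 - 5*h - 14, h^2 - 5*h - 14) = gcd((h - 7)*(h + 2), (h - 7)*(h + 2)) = h^2 - 5*h - 14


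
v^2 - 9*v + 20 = (v - 5)*(v - 4)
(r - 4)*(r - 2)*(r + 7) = r^3 + r^2 - 34*r + 56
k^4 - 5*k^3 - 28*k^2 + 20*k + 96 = (k - 8)*(k - 2)*(k + 2)*(k + 3)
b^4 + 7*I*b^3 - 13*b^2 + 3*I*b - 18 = (b - I)*(b + 2*I)*(b + 3*I)^2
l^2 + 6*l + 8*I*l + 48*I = (l + 6)*(l + 8*I)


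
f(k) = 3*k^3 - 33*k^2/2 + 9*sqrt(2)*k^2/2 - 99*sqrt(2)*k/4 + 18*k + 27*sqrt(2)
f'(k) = 9*k^2 - 33*k + 9*sqrt(2)*k - 99*sqrt(2)/4 + 18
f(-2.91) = -72.10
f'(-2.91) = 118.20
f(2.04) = -13.21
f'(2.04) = -20.90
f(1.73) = -6.03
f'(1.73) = -25.14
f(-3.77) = -202.53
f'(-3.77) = 187.34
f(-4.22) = -296.03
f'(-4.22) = 228.82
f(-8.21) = -2165.61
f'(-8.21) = 756.07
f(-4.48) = -358.83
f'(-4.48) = 254.45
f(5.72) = 170.75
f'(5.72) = 161.51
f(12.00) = 3558.57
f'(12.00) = 1035.73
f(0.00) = 38.18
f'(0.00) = -17.00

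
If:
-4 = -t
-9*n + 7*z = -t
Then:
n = 7*z/9 + 4/9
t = 4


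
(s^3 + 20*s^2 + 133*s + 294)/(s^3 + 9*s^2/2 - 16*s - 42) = 2*(s^2 + 14*s + 49)/(2*s^2 - 3*s - 14)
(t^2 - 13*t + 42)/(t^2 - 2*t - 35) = (t - 6)/(t + 5)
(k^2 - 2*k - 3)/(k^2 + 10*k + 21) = (k^2 - 2*k - 3)/(k^2 + 10*k + 21)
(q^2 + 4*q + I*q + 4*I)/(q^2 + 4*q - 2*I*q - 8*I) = (q + I)/(q - 2*I)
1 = 1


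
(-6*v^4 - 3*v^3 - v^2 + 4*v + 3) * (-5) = 30*v^4 + 15*v^3 + 5*v^2 - 20*v - 15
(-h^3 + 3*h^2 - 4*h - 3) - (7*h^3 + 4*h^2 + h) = -8*h^3 - h^2 - 5*h - 3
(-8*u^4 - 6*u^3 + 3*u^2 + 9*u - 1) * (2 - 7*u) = 56*u^5 + 26*u^4 - 33*u^3 - 57*u^2 + 25*u - 2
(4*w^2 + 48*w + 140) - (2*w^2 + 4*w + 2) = 2*w^2 + 44*w + 138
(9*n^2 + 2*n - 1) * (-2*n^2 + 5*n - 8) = -18*n^4 + 41*n^3 - 60*n^2 - 21*n + 8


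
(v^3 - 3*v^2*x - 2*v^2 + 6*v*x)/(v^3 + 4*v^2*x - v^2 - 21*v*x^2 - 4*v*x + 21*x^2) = v*(v - 2)/(v^2 + 7*v*x - v - 7*x)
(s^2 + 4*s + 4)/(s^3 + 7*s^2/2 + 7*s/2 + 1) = 2*(s + 2)/(2*s^2 + 3*s + 1)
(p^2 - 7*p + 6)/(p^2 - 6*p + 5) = (p - 6)/(p - 5)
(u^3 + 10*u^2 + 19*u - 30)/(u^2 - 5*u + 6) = (u^3 + 10*u^2 + 19*u - 30)/(u^2 - 5*u + 6)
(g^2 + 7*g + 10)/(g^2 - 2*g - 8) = (g + 5)/(g - 4)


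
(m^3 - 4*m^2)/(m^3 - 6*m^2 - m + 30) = m^2*(m - 4)/(m^3 - 6*m^2 - m + 30)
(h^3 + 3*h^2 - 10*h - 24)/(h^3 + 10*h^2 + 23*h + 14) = (h^2 + h - 12)/(h^2 + 8*h + 7)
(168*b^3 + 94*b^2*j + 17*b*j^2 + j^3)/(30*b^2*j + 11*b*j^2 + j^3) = (28*b^2 + 11*b*j + j^2)/(j*(5*b + j))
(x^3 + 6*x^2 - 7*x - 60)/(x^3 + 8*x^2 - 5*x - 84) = (x + 5)/(x + 7)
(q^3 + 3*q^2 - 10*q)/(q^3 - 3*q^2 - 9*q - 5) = q*(-q^2 - 3*q + 10)/(-q^3 + 3*q^2 + 9*q + 5)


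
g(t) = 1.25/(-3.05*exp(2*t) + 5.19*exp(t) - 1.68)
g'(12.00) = 0.00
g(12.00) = 0.00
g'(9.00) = 0.00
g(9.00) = 0.00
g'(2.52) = 0.01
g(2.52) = -0.00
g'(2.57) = 0.01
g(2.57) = -0.00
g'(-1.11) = -14.47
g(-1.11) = -4.15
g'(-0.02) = 4.25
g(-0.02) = 2.62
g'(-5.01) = -0.02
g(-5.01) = -0.76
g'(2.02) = 0.02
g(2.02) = -0.01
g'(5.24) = 0.00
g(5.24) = -0.00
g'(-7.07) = -0.00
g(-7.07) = -0.75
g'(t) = 1.25*(6.1*exp(2*t) - 5.19*exp(t))/(-3.05*exp(2*t) + 5.19*exp(t) - 1.68)^2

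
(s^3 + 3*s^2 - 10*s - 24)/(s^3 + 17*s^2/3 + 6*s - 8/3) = 3*(s - 3)/(3*s - 1)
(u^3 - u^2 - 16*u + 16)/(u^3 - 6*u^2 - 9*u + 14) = (u^2 - 16)/(u^2 - 5*u - 14)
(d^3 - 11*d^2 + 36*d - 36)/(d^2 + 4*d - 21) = (d^2 - 8*d + 12)/(d + 7)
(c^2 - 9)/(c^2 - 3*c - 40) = (9 - c^2)/(-c^2 + 3*c + 40)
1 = 1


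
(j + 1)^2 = j^2 + 2*j + 1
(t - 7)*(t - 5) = t^2 - 12*t + 35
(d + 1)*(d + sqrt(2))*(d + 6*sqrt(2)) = d^3 + d^2 + 7*sqrt(2)*d^2 + 7*sqrt(2)*d + 12*d + 12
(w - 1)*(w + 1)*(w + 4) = w^3 + 4*w^2 - w - 4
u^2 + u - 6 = (u - 2)*(u + 3)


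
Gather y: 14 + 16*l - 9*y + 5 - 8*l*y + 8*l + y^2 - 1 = 24*l + y^2 + y*(-8*l - 9) + 18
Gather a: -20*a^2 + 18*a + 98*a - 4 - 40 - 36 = -20*a^2 + 116*a - 80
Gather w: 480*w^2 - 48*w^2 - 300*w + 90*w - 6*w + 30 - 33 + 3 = 432*w^2 - 216*w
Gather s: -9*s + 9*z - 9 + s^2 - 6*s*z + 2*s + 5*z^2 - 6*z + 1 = s^2 + s*(-6*z - 7) + 5*z^2 + 3*z - 8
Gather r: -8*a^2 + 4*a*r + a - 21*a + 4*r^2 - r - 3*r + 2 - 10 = -8*a^2 - 20*a + 4*r^2 + r*(4*a - 4) - 8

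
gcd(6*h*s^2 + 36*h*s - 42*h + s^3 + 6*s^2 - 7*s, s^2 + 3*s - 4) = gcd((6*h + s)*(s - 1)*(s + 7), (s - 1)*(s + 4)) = s - 1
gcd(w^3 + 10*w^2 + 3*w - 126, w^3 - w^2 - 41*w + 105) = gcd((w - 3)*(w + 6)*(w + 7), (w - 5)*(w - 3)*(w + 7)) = w^2 + 4*w - 21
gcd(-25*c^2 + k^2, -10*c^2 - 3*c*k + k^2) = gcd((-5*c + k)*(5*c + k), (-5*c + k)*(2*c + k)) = 5*c - k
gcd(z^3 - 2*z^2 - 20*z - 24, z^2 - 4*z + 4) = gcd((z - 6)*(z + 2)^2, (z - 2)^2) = 1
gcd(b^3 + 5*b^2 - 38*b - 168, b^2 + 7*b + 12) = b + 4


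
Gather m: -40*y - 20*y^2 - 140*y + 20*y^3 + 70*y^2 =20*y^3 + 50*y^2 - 180*y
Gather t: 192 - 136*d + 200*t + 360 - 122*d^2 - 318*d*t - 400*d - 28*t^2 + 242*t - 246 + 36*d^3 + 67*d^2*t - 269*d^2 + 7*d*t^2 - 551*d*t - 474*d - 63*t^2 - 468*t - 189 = 36*d^3 - 391*d^2 - 1010*d + t^2*(7*d - 91) + t*(67*d^2 - 869*d - 26) + 117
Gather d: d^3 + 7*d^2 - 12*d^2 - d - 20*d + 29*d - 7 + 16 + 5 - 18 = d^3 - 5*d^2 + 8*d - 4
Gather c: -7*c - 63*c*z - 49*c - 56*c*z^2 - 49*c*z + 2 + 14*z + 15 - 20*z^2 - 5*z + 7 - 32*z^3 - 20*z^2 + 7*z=c*(-56*z^2 - 112*z - 56) - 32*z^3 - 40*z^2 + 16*z + 24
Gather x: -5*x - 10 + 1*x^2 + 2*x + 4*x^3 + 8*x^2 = 4*x^3 + 9*x^2 - 3*x - 10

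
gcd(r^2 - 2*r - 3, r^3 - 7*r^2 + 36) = r - 3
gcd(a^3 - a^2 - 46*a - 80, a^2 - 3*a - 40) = a^2 - 3*a - 40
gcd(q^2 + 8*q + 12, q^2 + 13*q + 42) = q + 6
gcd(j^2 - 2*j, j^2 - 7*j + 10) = j - 2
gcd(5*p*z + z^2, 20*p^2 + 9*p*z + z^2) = 5*p + z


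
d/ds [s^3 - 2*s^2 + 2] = s*(3*s - 4)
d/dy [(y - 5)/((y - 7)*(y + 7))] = (-y^2 + 10*y - 49)/(y^4 - 98*y^2 + 2401)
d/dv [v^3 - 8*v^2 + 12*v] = 3*v^2 - 16*v + 12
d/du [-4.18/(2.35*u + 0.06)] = 9.823/(2.35*u + 0.06)^2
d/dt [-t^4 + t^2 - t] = -4*t^3 + 2*t - 1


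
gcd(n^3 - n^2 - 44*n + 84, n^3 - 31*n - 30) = n - 6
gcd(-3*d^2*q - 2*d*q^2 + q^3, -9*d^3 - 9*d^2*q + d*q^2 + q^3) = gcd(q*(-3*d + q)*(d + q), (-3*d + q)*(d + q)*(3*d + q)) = -3*d^2 - 2*d*q + q^2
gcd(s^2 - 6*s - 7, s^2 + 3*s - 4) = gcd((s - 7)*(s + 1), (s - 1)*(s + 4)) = 1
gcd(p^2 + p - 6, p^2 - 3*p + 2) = p - 2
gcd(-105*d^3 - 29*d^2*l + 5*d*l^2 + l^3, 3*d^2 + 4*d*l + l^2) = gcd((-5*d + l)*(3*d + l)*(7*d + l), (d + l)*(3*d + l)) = 3*d + l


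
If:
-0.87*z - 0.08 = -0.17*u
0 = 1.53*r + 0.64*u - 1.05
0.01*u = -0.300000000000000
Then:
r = 13.24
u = -30.00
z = -5.95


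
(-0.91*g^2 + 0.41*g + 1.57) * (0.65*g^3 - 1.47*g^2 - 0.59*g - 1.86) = -0.5915*g^5 + 1.6042*g^4 + 0.9547*g^3 - 0.8572*g^2 - 1.6889*g - 2.9202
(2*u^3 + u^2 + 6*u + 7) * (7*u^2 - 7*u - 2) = 14*u^5 - 7*u^4 + 31*u^3 + 5*u^2 - 61*u - 14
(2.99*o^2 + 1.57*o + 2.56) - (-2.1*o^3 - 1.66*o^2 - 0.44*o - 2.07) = 2.1*o^3 + 4.65*o^2 + 2.01*o + 4.63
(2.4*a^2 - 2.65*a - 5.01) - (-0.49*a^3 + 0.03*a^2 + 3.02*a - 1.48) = 0.49*a^3 + 2.37*a^2 - 5.67*a - 3.53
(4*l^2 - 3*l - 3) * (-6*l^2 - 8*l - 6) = -24*l^4 - 14*l^3 + 18*l^2 + 42*l + 18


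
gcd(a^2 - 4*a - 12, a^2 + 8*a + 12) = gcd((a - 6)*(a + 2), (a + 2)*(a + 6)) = a + 2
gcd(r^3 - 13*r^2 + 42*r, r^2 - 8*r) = r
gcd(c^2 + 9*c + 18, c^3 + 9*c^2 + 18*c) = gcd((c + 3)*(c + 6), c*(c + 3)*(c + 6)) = c^2 + 9*c + 18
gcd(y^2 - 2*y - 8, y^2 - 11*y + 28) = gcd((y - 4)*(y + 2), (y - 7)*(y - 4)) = y - 4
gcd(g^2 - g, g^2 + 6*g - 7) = g - 1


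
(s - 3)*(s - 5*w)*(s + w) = s^3 - 4*s^2*w - 3*s^2 - 5*s*w^2 + 12*s*w + 15*w^2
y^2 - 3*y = y*(y - 3)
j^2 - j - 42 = (j - 7)*(j + 6)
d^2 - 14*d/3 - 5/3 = (d - 5)*(d + 1/3)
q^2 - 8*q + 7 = (q - 7)*(q - 1)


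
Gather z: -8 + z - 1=z - 9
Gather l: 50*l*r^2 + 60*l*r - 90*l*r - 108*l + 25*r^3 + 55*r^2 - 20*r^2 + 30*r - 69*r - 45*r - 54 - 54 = l*(50*r^2 - 30*r - 108) + 25*r^3 + 35*r^2 - 84*r - 108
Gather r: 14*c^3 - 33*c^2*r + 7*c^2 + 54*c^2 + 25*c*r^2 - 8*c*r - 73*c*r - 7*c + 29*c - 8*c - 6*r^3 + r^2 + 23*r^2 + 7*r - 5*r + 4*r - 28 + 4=14*c^3 + 61*c^2 + 14*c - 6*r^3 + r^2*(25*c + 24) + r*(-33*c^2 - 81*c + 6) - 24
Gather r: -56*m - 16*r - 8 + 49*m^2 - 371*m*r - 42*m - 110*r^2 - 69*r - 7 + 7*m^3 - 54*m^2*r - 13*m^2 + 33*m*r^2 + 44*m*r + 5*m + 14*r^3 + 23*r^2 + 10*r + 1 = 7*m^3 + 36*m^2 - 93*m + 14*r^3 + r^2*(33*m - 87) + r*(-54*m^2 - 327*m - 75) - 14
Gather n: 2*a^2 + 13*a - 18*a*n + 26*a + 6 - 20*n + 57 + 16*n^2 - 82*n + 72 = 2*a^2 + 39*a + 16*n^2 + n*(-18*a - 102) + 135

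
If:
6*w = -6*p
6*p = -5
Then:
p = -5/6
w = 5/6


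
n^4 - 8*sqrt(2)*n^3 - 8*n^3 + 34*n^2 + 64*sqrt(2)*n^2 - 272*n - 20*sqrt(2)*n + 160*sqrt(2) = (n - 8)*(n - 5*sqrt(2))*(n - 2*sqrt(2))*(n - sqrt(2))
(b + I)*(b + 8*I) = b^2 + 9*I*b - 8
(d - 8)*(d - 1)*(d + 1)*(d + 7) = d^4 - d^3 - 57*d^2 + d + 56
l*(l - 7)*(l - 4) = l^3 - 11*l^2 + 28*l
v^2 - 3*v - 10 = (v - 5)*(v + 2)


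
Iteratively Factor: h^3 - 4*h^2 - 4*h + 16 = (h - 2)*(h^2 - 2*h - 8) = (h - 4)*(h - 2)*(h + 2)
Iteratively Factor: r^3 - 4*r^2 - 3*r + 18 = (r - 3)*(r^2 - r - 6) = (r - 3)*(r + 2)*(r - 3)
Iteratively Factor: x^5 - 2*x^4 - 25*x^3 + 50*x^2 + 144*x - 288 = (x - 4)*(x^4 + 2*x^3 - 17*x^2 - 18*x + 72) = (x - 4)*(x - 3)*(x^3 + 5*x^2 - 2*x - 24) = (x - 4)*(x - 3)*(x + 3)*(x^2 + 2*x - 8) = (x - 4)*(x - 3)*(x - 2)*(x + 3)*(x + 4)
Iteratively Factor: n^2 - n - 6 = (n + 2)*(n - 3)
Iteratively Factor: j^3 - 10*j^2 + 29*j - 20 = (j - 5)*(j^2 - 5*j + 4) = (j - 5)*(j - 1)*(j - 4)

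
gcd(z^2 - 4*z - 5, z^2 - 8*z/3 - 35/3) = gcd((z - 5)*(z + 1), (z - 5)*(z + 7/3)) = z - 5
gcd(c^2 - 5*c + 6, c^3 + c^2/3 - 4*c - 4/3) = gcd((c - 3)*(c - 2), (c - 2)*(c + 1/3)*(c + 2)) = c - 2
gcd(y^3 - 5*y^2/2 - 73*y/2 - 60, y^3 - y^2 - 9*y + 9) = y + 3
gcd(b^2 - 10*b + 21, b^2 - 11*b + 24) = b - 3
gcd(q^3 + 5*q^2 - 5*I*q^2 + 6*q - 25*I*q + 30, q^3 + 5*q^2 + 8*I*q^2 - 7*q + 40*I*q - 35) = q^2 + q*(5 + I) + 5*I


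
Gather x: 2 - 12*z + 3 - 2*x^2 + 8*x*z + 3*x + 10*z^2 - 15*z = -2*x^2 + x*(8*z + 3) + 10*z^2 - 27*z + 5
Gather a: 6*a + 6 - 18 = 6*a - 12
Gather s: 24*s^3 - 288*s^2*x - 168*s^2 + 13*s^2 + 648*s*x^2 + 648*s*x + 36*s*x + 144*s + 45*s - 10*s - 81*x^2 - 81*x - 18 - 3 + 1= 24*s^3 + s^2*(-288*x - 155) + s*(648*x^2 + 684*x + 179) - 81*x^2 - 81*x - 20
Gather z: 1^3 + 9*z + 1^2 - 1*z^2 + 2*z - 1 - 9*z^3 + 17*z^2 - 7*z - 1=-9*z^3 + 16*z^2 + 4*z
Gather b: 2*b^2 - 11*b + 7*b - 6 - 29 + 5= 2*b^2 - 4*b - 30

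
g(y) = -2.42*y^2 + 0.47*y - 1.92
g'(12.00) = -57.61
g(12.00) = -344.76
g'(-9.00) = 44.03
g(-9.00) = -202.17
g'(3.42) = -16.08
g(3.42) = -28.62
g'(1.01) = -4.42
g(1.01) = -3.91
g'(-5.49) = 27.04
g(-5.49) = -77.44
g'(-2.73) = 13.68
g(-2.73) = -21.24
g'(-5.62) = 27.67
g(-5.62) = -81.00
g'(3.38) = -15.89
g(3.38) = -27.98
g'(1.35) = -6.06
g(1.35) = -5.70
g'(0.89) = -3.84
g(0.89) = -3.42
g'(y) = 0.47 - 4.84*y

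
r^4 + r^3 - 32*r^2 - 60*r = r*(r - 6)*(r + 2)*(r + 5)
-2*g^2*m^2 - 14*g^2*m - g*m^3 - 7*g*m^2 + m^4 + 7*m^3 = m*(-2*g + m)*(g + m)*(m + 7)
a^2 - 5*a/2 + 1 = (a - 2)*(a - 1/2)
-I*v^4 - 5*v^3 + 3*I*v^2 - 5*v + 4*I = (v - 4*I)*(v - I)^2*(-I*v + 1)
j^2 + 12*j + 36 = (j + 6)^2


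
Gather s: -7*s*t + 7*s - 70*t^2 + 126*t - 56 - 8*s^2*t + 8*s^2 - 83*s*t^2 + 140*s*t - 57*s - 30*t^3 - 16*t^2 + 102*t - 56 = s^2*(8 - 8*t) + s*(-83*t^2 + 133*t - 50) - 30*t^3 - 86*t^2 + 228*t - 112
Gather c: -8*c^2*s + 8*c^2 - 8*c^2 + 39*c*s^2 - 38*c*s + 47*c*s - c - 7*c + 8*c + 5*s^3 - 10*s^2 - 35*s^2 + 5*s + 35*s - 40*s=-8*c^2*s + c*(39*s^2 + 9*s) + 5*s^3 - 45*s^2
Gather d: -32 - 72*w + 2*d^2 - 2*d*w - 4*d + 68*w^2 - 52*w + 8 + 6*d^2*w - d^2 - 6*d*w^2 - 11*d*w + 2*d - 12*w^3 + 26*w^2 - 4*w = d^2*(6*w + 1) + d*(-6*w^2 - 13*w - 2) - 12*w^3 + 94*w^2 - 128*w - 24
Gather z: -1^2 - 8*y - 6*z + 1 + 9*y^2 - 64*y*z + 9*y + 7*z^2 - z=9*y^2 + y + 7*z^2 + z*(-64*y - 7)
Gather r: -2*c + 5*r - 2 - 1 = -2*c + 5*r - 3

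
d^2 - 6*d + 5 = (d - 5)*(d - 1)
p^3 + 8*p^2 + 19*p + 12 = (p + 1)*(p + 3)*(p + 4)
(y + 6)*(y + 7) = y^2 + 13*y + 42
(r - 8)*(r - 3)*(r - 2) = r^3 - 13*r^2 + 46*r - 48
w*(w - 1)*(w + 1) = w^3 - w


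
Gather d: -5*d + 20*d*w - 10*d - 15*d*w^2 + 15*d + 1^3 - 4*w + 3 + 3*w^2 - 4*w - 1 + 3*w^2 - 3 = d*(-15*w^2 + 20*w) + 6*w^2 - 8*w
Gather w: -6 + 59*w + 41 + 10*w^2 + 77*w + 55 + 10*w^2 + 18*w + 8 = 20*w^2 + 154*w + 98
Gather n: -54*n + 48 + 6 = 54 - 54*n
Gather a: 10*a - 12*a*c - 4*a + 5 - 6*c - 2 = a*(6 - 12*c) - 6*c + 3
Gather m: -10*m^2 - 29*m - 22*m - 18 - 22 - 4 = -10*m^2 - 51*m - 44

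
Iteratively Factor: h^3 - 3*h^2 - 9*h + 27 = (h - 3)*(h^2 - 9) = (h - 3)^2*(h + 3)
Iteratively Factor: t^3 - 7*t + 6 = (t + 3)*(t^2 - 3*t + 2) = (t - 2)*(t + 3)*(t - 1)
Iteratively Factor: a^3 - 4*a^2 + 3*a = (a - 3)*(a^2 - a) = a*(a - 3)*(a - 1)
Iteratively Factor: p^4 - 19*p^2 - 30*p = (p)*(p^3 - 19*p - 30) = p*(p + 3)*(p^2 - 3*p - 10) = p*(p + 2)*(p + 3)*(p - 5)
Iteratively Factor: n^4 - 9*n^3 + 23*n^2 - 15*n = (n - 3)*(n^3 - 6*n^2 + 5*n) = (n - 5)*(n - 3)*(n^2 - n) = n*(n - 5)*(n - 3)*(n - 1)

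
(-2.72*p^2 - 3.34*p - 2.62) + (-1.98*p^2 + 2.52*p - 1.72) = -4.7*p^2 - 0.82*p - 4.34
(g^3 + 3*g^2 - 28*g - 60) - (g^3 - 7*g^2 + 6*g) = 10*g^2 - 34*g - 60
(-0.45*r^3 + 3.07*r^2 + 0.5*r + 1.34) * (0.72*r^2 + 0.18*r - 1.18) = -0.324*r^5 + 2.1294*r^4 + 1.4436*r^3 - 2.5678*r^2 - 0.3488*r - 1.5812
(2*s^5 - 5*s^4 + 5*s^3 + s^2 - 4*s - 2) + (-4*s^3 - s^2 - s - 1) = 2*s^5 - 5*s^4 + s^3 - 5*s - 3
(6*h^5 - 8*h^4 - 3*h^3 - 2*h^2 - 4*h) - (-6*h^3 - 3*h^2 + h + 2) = 6*h^5 - 8*h^4 + 3*h^3 + h^2 - 5*h - 2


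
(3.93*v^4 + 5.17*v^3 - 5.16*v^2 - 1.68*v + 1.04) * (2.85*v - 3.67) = 11.2005*v^5 + 0.311400000000001*v^4 - 33.6799*v^3 + 14.1492*v^2 + 9.1296*v - 3.8168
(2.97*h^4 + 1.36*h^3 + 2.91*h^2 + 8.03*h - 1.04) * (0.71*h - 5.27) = 2.1087*h^5 - 14.6863*h^4 - 5.1011*h^3 - 9.6344*h^2 - 43.0565*h + 5.4808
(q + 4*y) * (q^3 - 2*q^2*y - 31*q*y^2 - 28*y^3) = q^4 + 2*q^3*y - 39*q^2*y^2 - 152*q*y^3 - 112*y^4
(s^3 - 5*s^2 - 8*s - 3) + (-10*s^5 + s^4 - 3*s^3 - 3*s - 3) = -10*s^5 + s^4 - 2*s^3 - 5*s^2 - 11*s - 6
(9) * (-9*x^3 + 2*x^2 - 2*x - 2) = -81*x^3 + 18*x^2 - 18*x - 18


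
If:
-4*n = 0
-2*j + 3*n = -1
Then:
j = 1/2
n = 0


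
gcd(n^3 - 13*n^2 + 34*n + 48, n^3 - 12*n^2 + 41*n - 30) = n - 6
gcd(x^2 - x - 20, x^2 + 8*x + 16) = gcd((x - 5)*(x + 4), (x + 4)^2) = x + 4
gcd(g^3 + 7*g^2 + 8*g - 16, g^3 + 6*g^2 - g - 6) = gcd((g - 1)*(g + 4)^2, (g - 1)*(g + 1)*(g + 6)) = g - 1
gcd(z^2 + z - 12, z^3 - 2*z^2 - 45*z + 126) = z - 3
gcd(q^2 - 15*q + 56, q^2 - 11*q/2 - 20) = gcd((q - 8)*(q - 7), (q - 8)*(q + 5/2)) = q - 8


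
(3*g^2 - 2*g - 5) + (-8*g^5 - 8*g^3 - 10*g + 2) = -8*g^5 - 8*g^3 + 3*g^2 - 12*g - 3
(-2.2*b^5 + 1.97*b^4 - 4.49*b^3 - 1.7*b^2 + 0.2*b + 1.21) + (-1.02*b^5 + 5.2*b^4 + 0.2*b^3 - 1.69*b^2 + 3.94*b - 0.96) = -3.22*b^5 + 7.17*b^4 - 4.29*b^3 - 3.39*b^2 + 4.14*b + 0.25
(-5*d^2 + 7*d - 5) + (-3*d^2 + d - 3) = -8*d^2 + 8*d - 8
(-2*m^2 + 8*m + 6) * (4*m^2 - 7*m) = -8*m^4 + 46*m^3 - 32*m^2 - 42*m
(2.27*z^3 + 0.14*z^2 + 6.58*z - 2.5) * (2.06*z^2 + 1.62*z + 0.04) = 4.6762*z^5 + 3.9658*z^4 + 13.8724*z^3 + 5.5152*z^2 - 3.7868*z - 0.1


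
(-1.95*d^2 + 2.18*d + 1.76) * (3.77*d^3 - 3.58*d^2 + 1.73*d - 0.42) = -7.3515*d^5 + 15.1996*d^4 - 4.5427*d^3 - 1.7104*d^2 + 2.1292*d - 0.7392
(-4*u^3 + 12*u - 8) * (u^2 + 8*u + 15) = -4*u^5 - 32*u^4 - 48*u^3 + 88*u^2 + 116*u - 120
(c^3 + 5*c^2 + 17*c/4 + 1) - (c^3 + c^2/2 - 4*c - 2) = 9*c^2/2 + 33*c/4 + 3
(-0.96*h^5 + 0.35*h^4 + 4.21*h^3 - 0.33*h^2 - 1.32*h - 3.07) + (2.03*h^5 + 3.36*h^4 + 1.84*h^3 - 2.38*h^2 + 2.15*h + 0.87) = 1.07*h^5 + 3.71*h^4 + 6.05*h^3 - 2.71*h^2 + 0.83*h - 2.2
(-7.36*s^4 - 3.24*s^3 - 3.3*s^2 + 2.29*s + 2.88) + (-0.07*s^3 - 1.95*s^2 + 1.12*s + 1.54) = -7.36*s^4 - 3.31*s^3 - 5.25*s^2 + 3.41*s + 4.42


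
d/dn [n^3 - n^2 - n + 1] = 3*n^2 - 2*n - 1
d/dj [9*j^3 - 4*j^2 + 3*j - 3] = 27*j^2 - 8*j + 3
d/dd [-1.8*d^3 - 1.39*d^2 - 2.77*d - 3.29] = -5.4*d^2 - 2.78*d - 2.77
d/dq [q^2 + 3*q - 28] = 2*q + 3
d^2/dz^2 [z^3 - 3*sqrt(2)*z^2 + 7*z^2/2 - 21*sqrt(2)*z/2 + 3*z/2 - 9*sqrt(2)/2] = 6*z - 6*sqrt(2) + 7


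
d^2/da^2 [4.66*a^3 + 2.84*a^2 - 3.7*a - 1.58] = 27.96*a + 5.68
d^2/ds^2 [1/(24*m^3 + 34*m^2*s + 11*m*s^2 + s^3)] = 2*(-(11*m + 3*s)*(24*m^3 + 34*m^2*s + 11*m*s^2 + s^3) + (34*m^2 + 22*m*s + 3*s^2)^2)/(24*m^3 + 34*m^2*s + 11*m*s^2 + s^3)^3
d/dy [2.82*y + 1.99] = 2.82000000000000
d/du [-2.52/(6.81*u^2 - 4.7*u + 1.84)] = (34.3224*u - 11.844)/(6.81*u^2 - 4.7*u + 1.84)^2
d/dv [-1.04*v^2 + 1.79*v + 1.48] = 1.79 - 2.08*v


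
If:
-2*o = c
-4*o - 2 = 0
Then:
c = 1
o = -1/2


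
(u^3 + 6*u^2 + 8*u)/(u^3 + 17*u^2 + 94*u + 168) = u*(u + 2)/(u^2 + 13*u + 42)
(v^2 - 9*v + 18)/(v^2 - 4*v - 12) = (v - 3)/(v + 2)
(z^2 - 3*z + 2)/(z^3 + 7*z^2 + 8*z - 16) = (z - 2)/(z^2 + 8*z + 16)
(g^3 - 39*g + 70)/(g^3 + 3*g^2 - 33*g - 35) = (g - 2)/(g + 1)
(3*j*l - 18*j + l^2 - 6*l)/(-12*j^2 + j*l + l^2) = (3*j*l - 18*j + l^2 - 6*l)/(-12*j^2 + j*l + l^2)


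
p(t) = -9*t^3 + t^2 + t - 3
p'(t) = -27*t^2 + 2*t + 1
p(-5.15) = 1247.69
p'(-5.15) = -725.41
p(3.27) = -303.73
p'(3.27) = -281.17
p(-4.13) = 643.93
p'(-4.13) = -467.80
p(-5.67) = 1664.04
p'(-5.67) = -878.36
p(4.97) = -1078.20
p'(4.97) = -655.98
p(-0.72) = 0.16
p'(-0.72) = -14.44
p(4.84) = -995.15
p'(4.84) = -621.81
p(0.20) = -2.83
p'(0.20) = 0.32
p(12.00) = -15399.00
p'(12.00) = -3863.00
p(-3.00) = 246.00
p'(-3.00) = -248.00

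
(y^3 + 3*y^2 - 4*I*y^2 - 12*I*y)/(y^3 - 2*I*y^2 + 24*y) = (y^2 + y*(3 - 4*I) - 12*I)/(y^2 - 2*I*y + 24)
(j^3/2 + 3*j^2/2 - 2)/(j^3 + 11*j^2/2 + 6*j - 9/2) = (j^3 + 3*j^2 - 4)/(2*j^3 + 11*j^2 + 12*j - 9)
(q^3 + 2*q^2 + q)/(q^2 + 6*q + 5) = q*(q + 1)/(q + 5)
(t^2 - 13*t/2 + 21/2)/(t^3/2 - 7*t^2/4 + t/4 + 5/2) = 2*(2*t^2 - 13*t + 21)/(2*t^3 - 7*t^2 + t + 10)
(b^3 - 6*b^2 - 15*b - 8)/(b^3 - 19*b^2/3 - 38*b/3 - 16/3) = 3*(b + 1)/(3*b + 2)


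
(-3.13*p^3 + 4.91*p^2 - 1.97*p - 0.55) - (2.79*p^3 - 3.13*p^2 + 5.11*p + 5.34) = -5.92*p^3 + 8.04*p^2 - 7.08*p - 5.89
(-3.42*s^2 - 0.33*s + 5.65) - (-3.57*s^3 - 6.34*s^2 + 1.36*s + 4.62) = 3.57*s^3 + 2.92*s^2 - 1.69*s + 1.03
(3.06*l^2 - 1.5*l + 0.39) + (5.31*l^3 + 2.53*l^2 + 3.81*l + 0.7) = 5.31*l^3 + 5.59*l^2 + 2.31*l + 1.09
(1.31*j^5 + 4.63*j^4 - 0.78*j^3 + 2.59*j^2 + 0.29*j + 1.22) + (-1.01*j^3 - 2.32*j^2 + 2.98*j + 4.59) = 1.31*j^5 + 4.63*j^4 - 1.79*j^3 + 0.27*j^2 + 3.27*j + 5.81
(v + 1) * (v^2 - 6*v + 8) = v^3 - 5*v^2 + 2*v + 8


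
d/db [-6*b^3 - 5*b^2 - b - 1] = -18*b^2 - 10*b - 1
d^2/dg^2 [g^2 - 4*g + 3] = 2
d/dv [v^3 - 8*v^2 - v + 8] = 3*v^2 - 16*v - 1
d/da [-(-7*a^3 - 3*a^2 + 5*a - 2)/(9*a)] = 14*a/9 + 1/3 - 2/(9*a^2)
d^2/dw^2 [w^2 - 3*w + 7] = 2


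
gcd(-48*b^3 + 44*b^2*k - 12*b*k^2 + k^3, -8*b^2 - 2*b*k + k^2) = 4*b - k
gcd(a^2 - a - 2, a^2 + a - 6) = a - 2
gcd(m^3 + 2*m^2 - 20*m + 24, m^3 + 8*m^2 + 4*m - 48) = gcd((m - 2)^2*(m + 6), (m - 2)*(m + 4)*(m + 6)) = m^2 + 4*m - 12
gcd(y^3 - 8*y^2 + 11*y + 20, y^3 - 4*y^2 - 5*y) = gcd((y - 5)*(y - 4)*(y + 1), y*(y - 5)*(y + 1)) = y^2 - 4*y - 5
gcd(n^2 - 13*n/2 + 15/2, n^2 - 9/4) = n - 3/2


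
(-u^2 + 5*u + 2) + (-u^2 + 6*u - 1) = -2*u^2 + 11*u + 1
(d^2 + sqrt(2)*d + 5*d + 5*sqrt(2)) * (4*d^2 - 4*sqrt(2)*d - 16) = 4*d^4 + 20*d^3 - 24*d^2 - 120*d - 16*sqrt(2)*d - 80*sqrt(2)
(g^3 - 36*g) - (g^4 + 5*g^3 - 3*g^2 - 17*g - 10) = -g^4 - 4*g^3 + 3*g^2 - 19*g + 10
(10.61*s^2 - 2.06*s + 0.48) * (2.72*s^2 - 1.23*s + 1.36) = 28.8592*s^4 - 18.6535*s^3 + 18.269*s^2 - 3.392*s + 0.6528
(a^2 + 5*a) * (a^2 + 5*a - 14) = a^4 + 10*a^3 + 11*a^2 - 70*a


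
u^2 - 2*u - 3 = (u - 3)*(u + 1)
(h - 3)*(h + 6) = h^2 + 3*h - 18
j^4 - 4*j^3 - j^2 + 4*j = j*(j - 4)*(j - 1)*(j + 1)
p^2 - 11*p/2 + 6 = (p - 4)*(p - 3/2)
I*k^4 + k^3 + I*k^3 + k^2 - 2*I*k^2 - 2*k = k*(k - 1)*(k + 2)*(I*k + 1)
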